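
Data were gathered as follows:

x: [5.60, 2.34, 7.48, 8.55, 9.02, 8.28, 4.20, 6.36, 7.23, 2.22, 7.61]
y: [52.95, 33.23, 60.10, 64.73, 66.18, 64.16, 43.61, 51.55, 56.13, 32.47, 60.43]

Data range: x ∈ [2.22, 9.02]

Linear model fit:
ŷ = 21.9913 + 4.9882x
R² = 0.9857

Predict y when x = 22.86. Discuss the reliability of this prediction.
ŷ = 136.0216 (extrapolation — x = 22.86 lies outside [2.22, 9.02], so reliability is low).

Prediction calculation:
ŷ = 21.9913 + 4.9882 × 22.86
ŷ = 136.0216

Reliability:
- Data range: x ∈ [2.22, 9.02]
- Prediction point: x = 22.86 is 13.84 units above the observed range → this is EXTRAPOLATION, not interpolation

Why that matters here:
- Real relationships often flatten, saturate, or turn nonlinear at extremes
- There are no observations near this x to validate the fitted line there
- The standard error of prediction grows with (x − x̄)², and x = 22.86 is far from x̄ = 6.26

The R² = 0.9857 only validates the fit within [2.22, 9.02]; treat ŷ = 136.0216 with caution.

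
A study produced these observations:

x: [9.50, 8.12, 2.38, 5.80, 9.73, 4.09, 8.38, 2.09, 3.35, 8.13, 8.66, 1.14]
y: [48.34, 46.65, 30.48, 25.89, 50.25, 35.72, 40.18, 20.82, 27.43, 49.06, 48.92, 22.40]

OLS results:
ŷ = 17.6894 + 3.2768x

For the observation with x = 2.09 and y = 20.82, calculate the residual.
Residual = -3.7179

The residual is the difference between the actual value and the predicted value:

Residual = y - ŷ

Step 1: Calculate predicted value
ŷ = 17.6894 + 3.2768 × 2.09
ŷ = 24.5379

Step 2: Calculate residual
Residual = 20.82 - 24.5379
Residual = -3.7179

Interpretation: the model overestimates the actual value by 3.7179 at this point (negative residual → observation lies below the fitted line).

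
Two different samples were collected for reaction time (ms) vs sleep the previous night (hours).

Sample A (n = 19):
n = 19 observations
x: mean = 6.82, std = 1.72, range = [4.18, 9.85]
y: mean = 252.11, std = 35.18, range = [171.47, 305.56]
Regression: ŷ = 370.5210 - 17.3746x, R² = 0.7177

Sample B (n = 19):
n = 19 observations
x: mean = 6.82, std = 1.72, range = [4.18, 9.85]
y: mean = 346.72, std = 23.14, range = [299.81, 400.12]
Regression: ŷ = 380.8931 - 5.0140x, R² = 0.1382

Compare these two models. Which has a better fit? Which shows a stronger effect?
Model A has the better fit (R² = 0.7177 vs 0.1382). Model A shows the stronger effect (|β₁| = 17.3746 vs 5.0140).

Model Comparison:

Which explains more variance? (R²)
- Model A: R² = 0.7177 → 71.77% of variance in reaction time explained
- Model B: R² = 0.1382 → 13.82% of variance in reaction time explained
- 0.7177 > 0.1382 → Model A has the better fit

Strength of effect — compare |β₁|:
- Model A: β₁ = -17.3746 → predicted reaction time falls 17.3746 ms per additional hour of sleep
- Model B: β₁ = -5.0140 → predicted reaction time falls 5.0140 ms per additional hour of sleep
- |-17.3746| > |-5.0140| → Model A shows the stronger marginal effect

Note: A steeper slope doesn't make a better model if the scatter around the line is large.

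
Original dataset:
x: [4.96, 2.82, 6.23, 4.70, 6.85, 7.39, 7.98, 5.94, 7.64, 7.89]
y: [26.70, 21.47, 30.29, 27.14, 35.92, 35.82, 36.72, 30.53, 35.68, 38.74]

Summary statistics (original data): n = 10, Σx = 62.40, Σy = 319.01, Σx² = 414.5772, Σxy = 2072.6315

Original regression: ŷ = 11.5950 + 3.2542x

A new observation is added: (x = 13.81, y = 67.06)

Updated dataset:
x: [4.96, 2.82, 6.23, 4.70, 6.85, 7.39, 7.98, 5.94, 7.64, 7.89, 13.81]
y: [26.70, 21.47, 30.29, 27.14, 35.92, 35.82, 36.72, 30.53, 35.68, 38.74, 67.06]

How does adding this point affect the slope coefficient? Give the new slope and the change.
Adding the point moves β₁ from 3.2542 to 4.1912, i.e. it increases by 0.9370 (+28.8%).

The new point has HIGH LEVERAGE: x = 13.81 is far from the original mean x̄ = 62.40/10 ≈ 6.24 (original range [2.82, 7.98]).

Step 1: Update the sums with the new point (n goes from 10 to 11)
Σx  = 62.40 + 13.81 = 76.21
Σy  = 319.01 + 67.06 = 386.07
Σx² = 414.5772 + 13.81² = 414.5772 + 190.7161 = 605.2933
Σxy = 2072.6315 + 13.81×67.06 = 2072.6315 + 926.0986 = 2998.7301

Step 2: Recompute the slope with b₁ = (nΣxy − ΣxΣy) / (nΣx² − (Σx)²)
Numerator   = 11×2998.7301 − 76.21×386.07 = 32986.0311 − 29422.3947 = 3563.6364
Denominator = 11×605.2933 − 76.21² = 6658.2263 − 5807.9641 = 850.2622
b₁(new) = 3563.6364 / 850.2622 = 4.1912

(Same formula on the original sums: (10×2072.6315 − 62.40×319.01) / (10×414.5772 − 62.40²) = 820.0910 / 252.0120 = 3.2542, matching the given fit.)

Step 3: Change in slope
Δβ₁ = 4.1912 − 3.2542 = +0.9370
Relative change = +0.9370 / 3.2542 × 100% = +28.8%
→ the slope increases when the point is added.

Because the point sits above the extension of the original line at a high-leverage x, it tilts the fit up.
In practice: investigate whether it comes from the same population as the rest of the sample.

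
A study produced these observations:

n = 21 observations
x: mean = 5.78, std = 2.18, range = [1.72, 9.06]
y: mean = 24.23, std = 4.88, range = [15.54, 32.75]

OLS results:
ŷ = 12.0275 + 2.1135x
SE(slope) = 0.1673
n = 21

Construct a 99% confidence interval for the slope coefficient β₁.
The 99% CI for β₁ is (1.6349, 2.5921)

Confidence interval for the slope:

The 99% CI for β₁ is: β̂₁ ± t*(α/2, n-2) × SE(β̂₁)

Step 1: Find critical t-value
- Confidence level = 0.99
- Degrees of freedom = n - 2 = 21 - 2 = 19
- t*(α/2, 19) = 2.8609

Step 2: Calculate margin of error
Margin = 2.8609 × 0.1673 = 0.4786

Step 3: Construct interval
CI = 2.1135 ± 0.4786
CI = (1.6349, 2.5921)

Interpretation: intervals built this way capture the true β₁ in 99% of repeated samples; here the plausible range for the per-unit effect of x on y is 1.6349 to 2.5921.
Since 0 is outside the interval, a two-sided test at α = 0.01 would reject H₀: β₁ = 0.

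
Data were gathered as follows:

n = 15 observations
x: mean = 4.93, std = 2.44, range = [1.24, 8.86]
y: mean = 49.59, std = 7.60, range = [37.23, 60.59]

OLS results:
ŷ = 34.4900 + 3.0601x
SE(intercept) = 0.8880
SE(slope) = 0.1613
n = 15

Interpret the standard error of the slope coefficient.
SE(slope) = 0.1613 measures the uncertainty in the estimated slope. The coefficient is estimated precisely (SE/|β̂₁| = 5.3%).

SE(β̂₁) = 0.1613 says: if we drew many samples of n = 15 from the same population and refit each time, the fitted slopes would scatter with a standard deviation of roughly 0.1613 around the true β₁.

Relative precision:
- SE / |β̂₁| = 0.1613 / 3.0601 = 5.3%
- Rule of thumb (under 20%: precise; 20% to under 50%: moderately precise; 50% or more: imprecise) → precise

Rough 95% range (±2 SE): 3.0601 ± 0.3226 → (2.7375, 3.3827).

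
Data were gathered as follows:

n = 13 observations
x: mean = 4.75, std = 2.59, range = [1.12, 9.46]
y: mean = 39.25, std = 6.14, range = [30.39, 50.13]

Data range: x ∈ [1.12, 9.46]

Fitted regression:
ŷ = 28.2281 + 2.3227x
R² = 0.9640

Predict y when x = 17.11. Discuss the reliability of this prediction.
The equation gives ŷ = 67.9695; however x = 17.11 is 7.65 units above the observed range, so this extrapolated value should not be trusted.

Prediction calculation:
ŷ = 28.2281 + 2.3227 × 17.11
ŷ = 67.9695

Reliability:
- Data range: x ∈ [1.12, 9.46]
- Prediction point: x = 17.11 is 7.65 units above the observed range → this is EXTRAPOLATION, not interpolation

Why that matters here:
- The standard error of prediction grows with (x − x̄)², and x = 17.11 is far from x̄ = 4.75
- Real relationships often flatten, saturate, or turn nonlinear at extremes
- R² describes fit only over the sampled x values; it says nothing about behaviour beyond them

Report the number if required, but flag clearly that it is an extrapolation.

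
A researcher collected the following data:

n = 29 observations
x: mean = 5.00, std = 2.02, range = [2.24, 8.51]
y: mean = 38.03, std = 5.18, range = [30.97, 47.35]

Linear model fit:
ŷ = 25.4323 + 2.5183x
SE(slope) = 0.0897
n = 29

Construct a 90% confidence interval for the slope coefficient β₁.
The 90% CI for β₁ is (2.3655, 2.6711)

Confidence interval for the slope:

The 90% CI for β₁ is: β̂₁ ± t*(α/2, n-2) × SE(β̂₁)

Step 1: Find critical t-value
- Confidence level = 0.9
- Degrees of freedom = n - 2 = 29 - 2 = 27
- t*(α/2, 27) = 1.7033

Step 2: Calculate margin of error
Margin = 1.7033 × 0.0897 = 0.1528

Step 3: Construct interval
CI = 2.5183 ± 0.1528
CI = (2.3655, 2.6711)

Interpretation: intervals built this way capture the true β₁ in 90% of repeated samples; here the plausible range for the per-unit effect of x on y is 2.3655 to 2.6711.
Since 0 is outside the interval, a two-sided test at α = 0.10 would reject H₀: β₁ = 0.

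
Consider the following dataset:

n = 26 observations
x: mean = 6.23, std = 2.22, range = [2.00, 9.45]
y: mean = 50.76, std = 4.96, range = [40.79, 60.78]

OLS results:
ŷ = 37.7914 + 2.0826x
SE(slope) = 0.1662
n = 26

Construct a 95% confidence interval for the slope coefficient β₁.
The 95% CI for β₁ is (1.7396, 2.4256)

Confidence interval for the slope:

The 95% CI for β₁ is: β̂₁ ± t*(α/2, n-2) × SE(β̂₁)

Step 1: Find critical t-value
- Confidence level = 0.95
- Degrees of freedom = n - 2 = 26 - 2 = 24
- t*(α/2, 24) = 2.0639

Step 2: Calculate margin of error
Margin = 2.0639 × 0.1662 = 0.3430

Step 3: Construct interval
CI = 2.0826 ± 0.3430
CI = (1.7396, 2.4256)

Interpretation: each one-unit increase in x is associated with a change in mean y of between 1.7396 and 2.4256, with 95% confidence.
The interval does not include 0, suggesting a significant linear relationship.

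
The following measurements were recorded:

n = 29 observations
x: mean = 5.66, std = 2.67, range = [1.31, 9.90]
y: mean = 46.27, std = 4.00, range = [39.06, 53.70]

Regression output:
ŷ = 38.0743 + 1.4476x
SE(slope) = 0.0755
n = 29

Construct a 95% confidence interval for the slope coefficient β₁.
The 95% CI for β₁ is (1.2927, 1.6025)

Confidence interval for the slope:

The 95% CI for β₁ is: β̂₁ ± t*(α/2, n-2) × SE(β̂₁)

Step 1: Find critical t-value
- Confidence level = 0.95
- Degrees of freedom = n - 2 = 29 - 2 = 27
- t*(α/2, 27) = 2.0518

Step 2: Calculate margin of error
Margin = 2.0518 × 0.0755 = 0.1549

Step 3: Construct interval
CI = 1.4476 ± 0.1549
CI = (1.2927, 1.6025)

Interpretation: each one-unit increase in x is associated with a change in mean y of between 1.2927 and 1.6025, with 95% confidence.
The interval does not include 0, suggesting a significant linear relationship.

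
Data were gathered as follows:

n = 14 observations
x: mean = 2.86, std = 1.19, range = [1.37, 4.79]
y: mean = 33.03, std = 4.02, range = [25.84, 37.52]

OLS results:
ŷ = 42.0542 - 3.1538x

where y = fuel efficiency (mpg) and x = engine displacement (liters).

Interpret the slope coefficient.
An increase of one liter in engine displacement is associated with a 3.1538 mpg decrease in predicted fuel efficiency.

β₁ = -3.1538 is the change in predicted fuel efficiency (mpg) per additional liter of engine displacement.

Interpretation:
- Engine displacement up by 1 liter → predicted fuel efficiency decreases by 3.1538 mpg
- The effect is assumed constant over the observed range of x (linearity)

(β₀ = 42.0542 is the fitted value at x = 0 and is not part of the slope interpretation.)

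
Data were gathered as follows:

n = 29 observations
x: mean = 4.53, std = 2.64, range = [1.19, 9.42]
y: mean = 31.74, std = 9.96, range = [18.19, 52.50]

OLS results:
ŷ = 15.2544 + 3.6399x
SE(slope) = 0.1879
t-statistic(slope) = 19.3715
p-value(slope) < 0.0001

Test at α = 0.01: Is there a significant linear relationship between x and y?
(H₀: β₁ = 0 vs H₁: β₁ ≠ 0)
p-value < 0.0001 < α = 0.01, so we reject H₀. The relationship is significant.

Hypothesis test for the slope coefficient:

H₀: β₁ = 0 (no linear relationship)
H₁: β₁ ≠ 0 (linear relationship exists)

Test statistic: t = β̂₁ / SE(β̂₁) = 3.6399 / 0.1879 = 19.3715

p < 0.0001: how often a slope estimate this far from 0 (in SE units) would arise by chance if β₁ were truly 0.

Decision rule: reject H₀ if p-value < α.
p-value < 0.0001 < α = 0.01 → reject H₀.

Conclusion: the linear association between x and y is significant at the 1% level.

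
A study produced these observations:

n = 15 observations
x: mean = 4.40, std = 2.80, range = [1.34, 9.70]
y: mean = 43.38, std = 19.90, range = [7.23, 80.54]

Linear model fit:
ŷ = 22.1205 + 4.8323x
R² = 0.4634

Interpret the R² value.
The model explains 46.34% of the variance in y (R² = 0.4634), leaving 53.66% unexplained; the fit is moderate.

R² (coefficient of determination) measures the proportion of variance in y explained by the regression model.

Here R² = 0.4634:
- Explained: 46.34% of the variation in y
- Unexplained (residual): 100% − 46.34% = 53.66%
- Rule of thumb (below 0.3 weak; 0.3 to below 0.7 moderate; 0.7 and above strong) → moderate

Calculation: R² = 1 − (SS_res / SS_tot), where SS_res is the sum of squared residuals and SS_tot the total sum of squares.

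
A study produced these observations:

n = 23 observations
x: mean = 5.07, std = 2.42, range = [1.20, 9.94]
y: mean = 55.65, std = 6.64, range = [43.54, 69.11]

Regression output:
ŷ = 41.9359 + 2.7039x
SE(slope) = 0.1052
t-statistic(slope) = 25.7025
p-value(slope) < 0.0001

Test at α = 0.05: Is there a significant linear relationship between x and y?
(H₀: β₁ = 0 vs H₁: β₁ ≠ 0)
Reject H₀: p-value < 0.0001 < α = 0.05. The linear relationship is significant at the 5% level.

Hypothesis test for the slope coefficient:

H₀: β₁ = 0 (no linear relationship)
H₁: β₁ ≠ 0 (linear relationship exists)

Test statistic: t = β̂₁ / SE(β̂₁) = 2.7039 / 0.1052 = 25.7025

The p-value (<0.0001) is the probability, under H₀, of a t-statistic at least as extreme as |t| = 25.7025 (two-sided, df = n − 2 = 21).

Decision rule: reject H₀ if p-value < α.
p-value < 0.0001 < α = 0.05 → reject H₀.

Conclusion: the linear association between x and y is significant at the 5% level.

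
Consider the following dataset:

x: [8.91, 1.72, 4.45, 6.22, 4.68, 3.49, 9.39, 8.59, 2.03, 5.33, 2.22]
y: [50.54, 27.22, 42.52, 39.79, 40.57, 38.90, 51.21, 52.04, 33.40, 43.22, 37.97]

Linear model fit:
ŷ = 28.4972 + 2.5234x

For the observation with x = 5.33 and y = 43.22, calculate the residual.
Residual = 1.2731

The residual is the difference between the actual value and the predicted value:

Residual = y - ŷ

Step 1: Calculate predicted value
ŷ = 28.4972 + 2.5234 × 5.33
ŷ = 41.9469

Step 2: Calculate residual
Residual = 43.22 - 41.9469
Residual = 1.2731

Interpretation: the model underestimates the actual value by 1.2731 at this point (positive residual → observation lies above the fitted line).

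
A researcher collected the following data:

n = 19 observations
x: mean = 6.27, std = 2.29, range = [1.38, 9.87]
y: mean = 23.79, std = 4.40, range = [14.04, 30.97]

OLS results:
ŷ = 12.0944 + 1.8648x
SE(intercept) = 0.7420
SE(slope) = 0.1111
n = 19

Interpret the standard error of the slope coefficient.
The slope 1.8648 is pinned down to within about ±0.1111 (one SE) by these data — relative uncertainty 6.0%, i.e. precise.

SE(β̂₁) = 0.1111 says: if we drew many samples of n = 19 from the same population and refit each time, the fitted slopes would scatter with a standard deviation of roughly 0.1111 around the true β₁.

Relative precision:
- SE / |β̂₁| = 0.1111 / 1.8648 = 6.0%
- Rule of thumb (under 20%: precise; 20% to under 50%: moderately precise; 50% or more: imprecise) → precise

Link to the t-test: t = β̂₁ / SE(β̂₁) = 1.8648 / 0.1111 = 16.7849, the statistic for H₀: β₁ = 0.

What drives SE(β̂₁): wider spread of x values → smaller SE; larger n (here n = 19) → smaller SE; more residual scatter → larger SE.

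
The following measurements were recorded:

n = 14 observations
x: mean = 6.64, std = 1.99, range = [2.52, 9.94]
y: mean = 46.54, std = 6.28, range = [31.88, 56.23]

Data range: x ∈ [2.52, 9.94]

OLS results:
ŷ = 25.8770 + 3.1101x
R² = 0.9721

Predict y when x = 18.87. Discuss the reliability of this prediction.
The equation gives ŷ = 84.5646; however x = 18.87 is 8.93 units above the observed range, so this extrapolated value should not be trusted.

Prediction calculation:
ŷ = 25.8770 + 3.1101 × 18.87
ŷ = 84.5646

Reliability:
- Data range: x ∈ [2.52, 9.94]
- Prediction point: x = 18.87 is 8.93 units above the observed range → this is EXTRAPOLATION, not interpolation

Why that matters here:
- The standard error of prediction grows with (x − x̄)², and x = 18.87 is far from x̄ = 6.64
- The linear relationship may not hold outside the observed range
- There are no observations near this x to validate the fitted line there

A defensible statement: 'if the linear trend continued to x = 18.87, y would be about 84.5646' — the premise is untested.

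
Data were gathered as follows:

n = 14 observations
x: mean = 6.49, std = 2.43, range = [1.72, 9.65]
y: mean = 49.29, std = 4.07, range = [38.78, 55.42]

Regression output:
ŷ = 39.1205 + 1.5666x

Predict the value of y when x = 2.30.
ŷ = 42.7237

x = 2.30 lies inside the observed range [1.72, 9.65], so the fitted equation applies directly:

ŷ = 39.1205 + 1.5666 × 2.30
ŷ = 39.1205 + 3.6032
ŷ = 42.7237

This is the fitted mean response at that x — an individual observation would come with a wider prediction interval.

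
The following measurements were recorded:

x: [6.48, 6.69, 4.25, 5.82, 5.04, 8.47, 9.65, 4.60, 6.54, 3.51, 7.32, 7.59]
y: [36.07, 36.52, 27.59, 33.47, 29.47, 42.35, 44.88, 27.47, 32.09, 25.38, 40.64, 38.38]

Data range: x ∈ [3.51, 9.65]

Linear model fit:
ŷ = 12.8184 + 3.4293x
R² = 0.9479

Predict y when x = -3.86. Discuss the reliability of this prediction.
ŷ = -0.4187 (extrapolation — x = -3.86 lies outside [3.51, 9.65], so reliability is low).

Prediction calculation:
ŷ = 12.8184 + 3.4293 × (-3.86)
ŷ = -0.4187

Reliability:
- Data range: x ∈ [3.51, 9.65]
- Prediction point: x = -3.86 is 7.37 units below the observed range → this is EXTRAPOLATION, not interpolation

Why that matters here:
- Real relationships often flatten, saturate, or turn nonlinear at extremes
- There are no observations near this x to validate the fitted line there
- R² describes fit only over the sampled x values; it says nothing about behaviour beyond them

The R² = 0.9479 only validates the fit within [3.51, 9.65]; treat ŷ = -0.4187 with caution.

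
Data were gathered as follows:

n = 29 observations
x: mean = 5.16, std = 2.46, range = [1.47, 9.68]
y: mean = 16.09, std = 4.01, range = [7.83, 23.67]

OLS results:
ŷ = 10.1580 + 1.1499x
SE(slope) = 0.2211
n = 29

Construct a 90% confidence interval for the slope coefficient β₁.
The 90% CI for β₁ is (0.7733, 1.5265)

Confidence interval for the slope:

The 90% CI for β₁ is: β̂₁ ± t*(α/2, n-2) × SE(β̂₁)

Step 1: Find critical t-value
- Confidence level = 0.9
- Degrees of freedom = n - 2 = 29 - 2 = 27
- t*(α/2, 27) = 1.7033

Step 2: Calculate margin of error
Margin = 1.7033 × 0.2211 = 0.3766

Step 3: Construct interval
CI = 1.1499 ± 0.3766
CI = (0.7733, 1.5265)

Interpretation: intervals built this way capture the true β₁ in 90% of repeated samples; here the plausible range for the per-unit effect of x on y is 0.7733 to 1.5265.
Since 0 is outside the interval, a two-sided test at α = 0.10 would reject H₀: β₁ = 0.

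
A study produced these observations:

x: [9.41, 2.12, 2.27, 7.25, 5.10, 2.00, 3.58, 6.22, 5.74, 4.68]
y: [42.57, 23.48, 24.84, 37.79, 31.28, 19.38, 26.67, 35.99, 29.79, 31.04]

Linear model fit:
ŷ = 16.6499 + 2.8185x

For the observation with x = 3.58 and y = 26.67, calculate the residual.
Residual = -0.0701

The residual is the difference between the actual value and the predicted value:

Residual = y - ŷ

Step 1: Calculate predicted value
ŷ = 16.6499 + 2.8185 × 3.58
ŷ = 26.7401

Step 2: Calculate residual
Residual = 26.67 - 26.7401
Residual = -0.0701

Sign check: y < ŷ, so the point is below the line and the fit overestimates here.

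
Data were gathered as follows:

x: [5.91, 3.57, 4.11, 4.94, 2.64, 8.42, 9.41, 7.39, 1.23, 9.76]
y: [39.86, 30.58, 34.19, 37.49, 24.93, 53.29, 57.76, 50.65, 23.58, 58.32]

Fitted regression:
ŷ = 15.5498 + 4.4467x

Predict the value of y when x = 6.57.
ŷ = 44.7646

To predict y for x = 6.57, substitute into the regression equation:

ŷ = 15.5498 + 4.4467 × 6.57
ŷ = 15.5498 + 29.2148
ŷ = 44.7646

This is the fitted mean response at that x — an individual observation would come with a wider prediction interval.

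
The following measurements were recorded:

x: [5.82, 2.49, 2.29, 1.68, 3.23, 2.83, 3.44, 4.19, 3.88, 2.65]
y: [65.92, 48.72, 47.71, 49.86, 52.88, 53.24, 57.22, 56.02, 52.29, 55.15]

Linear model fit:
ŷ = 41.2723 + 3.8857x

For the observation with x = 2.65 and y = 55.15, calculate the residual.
Residual = 3.5806

The residual is the difference between the actual value and the predicted value:

Residual = y - ŷ

Step 1: Calculate predicted value
ŷ = 41.2723 + 3.8857 × 2.65
ŷ = 51.5694

Step 2: Calculate residual
Residual = 55.15 - 51.5694
Residual = 3.5806

Interpretation: the model underestimates the actual value by 3.5806 at this point (positive residual → observation lies above the fitted line).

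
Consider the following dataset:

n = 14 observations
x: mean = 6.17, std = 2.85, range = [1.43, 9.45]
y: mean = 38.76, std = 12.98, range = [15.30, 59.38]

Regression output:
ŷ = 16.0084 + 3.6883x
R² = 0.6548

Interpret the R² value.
The model explains 65.48% of the variance in y (R² = 0.6548), leaving 34.52% unexplained; the fit is moderate.

R² = 1 − SS_res/SS_tot compares the residual scatter to the total scatter of y about its mean.

Here R² = 0.6548:
- Explained: 65.48% of the variation in y
- Unexplained (residual): 100% − 65.48% = 34.52%
- Rule of thumb (below 0.3 weak; 0.3 to below 0.7 moderate; 0.7 and above strong) → moderate

Equivalently, for simple linear regression R² = r², so |r| = √0.6548 ≈ 0.8092.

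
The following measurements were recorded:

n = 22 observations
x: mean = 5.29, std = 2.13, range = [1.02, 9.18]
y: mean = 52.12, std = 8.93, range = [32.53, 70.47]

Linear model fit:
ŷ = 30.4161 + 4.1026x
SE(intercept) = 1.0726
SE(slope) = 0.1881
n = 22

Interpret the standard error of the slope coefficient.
SE(β̂₁) = 0.1881 is the estimated standard deviation of the slope estimate across repeated samples; relative to β̂₁ = 4.1026 that is 4.6%, a precise estimate.

SE(β̂₁) = s / √Sxx, where s is the residual standard deviation and Sxx = Σ(x − x̄)². It is the yardstick for how far β̂₁ = 4.1026 could plausibly be from the true slope.

Relative precision:
- SE / |β̂₁| = 0.1881 / 4.1026 = 4.6%
- Rule of thumb (under 20%: precise; 20% to under 50%: moderately precise; 50% or more: imprecise) → precise

Rough 95% range (±2 SE): 4.1026 ± 0.3762 → (3.7264, 4.4788).

What drives SE(β̂₁): more residual scatter → larger SE; larger n (here n = 22) → smaller SE; wider spread of x values → smaller SE.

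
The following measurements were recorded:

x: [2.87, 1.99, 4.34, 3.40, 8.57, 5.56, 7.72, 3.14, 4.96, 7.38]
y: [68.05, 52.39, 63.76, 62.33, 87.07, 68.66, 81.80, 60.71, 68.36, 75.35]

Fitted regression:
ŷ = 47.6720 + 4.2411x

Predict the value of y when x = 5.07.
ŷ = 69.1744

To predict y for x = 5.07, substitute into the regression equation:

ŷ = 47.6720 + 4.2411 × 5.07
ŷ = 47.6720 + 21.5024
ŷ = 69.1744

This is a point prediction; actual observations scatter around it by roughly the residual standard deviation.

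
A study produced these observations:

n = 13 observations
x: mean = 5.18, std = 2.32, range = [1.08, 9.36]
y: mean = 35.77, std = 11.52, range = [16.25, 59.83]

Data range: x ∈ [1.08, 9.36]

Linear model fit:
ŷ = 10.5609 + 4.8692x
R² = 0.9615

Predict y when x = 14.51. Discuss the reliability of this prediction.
ŷ = 81.2130, but this is extrapolation (above the data range [1.08, 9.36]) and may be unreliable.

Prediction calculation:
ŷ = 10.5609 + 4.8692 × 14.51
ŷ = 81.2130

Reliability:
- Data range: x ∈ [1.08, 9.36]
- Prediction point: x = 14.51 is 5.15 units above the observed range → this is EXTRAPOLATION, not interpolation

Why that matters here:
- The standard error of prediction grows with (x − x̄)², and x = 14.51 is far from x̄ = 5.18
- Real relationships often flatten, saturate, or turn nonlinear at extremes
- R² describes fit only over the sampled x values; it says nothing about behaviour beyond them

The R² = 0.9615 only validates the fit within [1.08, 9.36]; treat ŷ = 81.2130 with caution.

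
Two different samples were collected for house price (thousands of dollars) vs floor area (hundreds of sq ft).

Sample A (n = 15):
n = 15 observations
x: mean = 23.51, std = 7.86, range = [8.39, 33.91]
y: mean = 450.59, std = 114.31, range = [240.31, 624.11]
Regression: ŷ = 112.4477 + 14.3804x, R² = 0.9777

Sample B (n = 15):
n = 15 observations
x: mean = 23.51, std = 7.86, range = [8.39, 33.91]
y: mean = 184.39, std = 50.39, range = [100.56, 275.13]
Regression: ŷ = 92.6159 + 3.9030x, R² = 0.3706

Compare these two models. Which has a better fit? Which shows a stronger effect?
Model A has the better fit (R² = 0.9777 vs 0.3706). Model A shows the stronger effect (|β₁| = 14.3804 vs 3.9030).

Model Comparison:

Fit — compare R²:
- Model A: R² = 0.9777 → 97.77% of variance in house price explained
- Model B: R² = 0.3706 → 37.06% of variance in house price explained
- 0.9777 > 0.3706 → Model A has the better fit

Strength of effect — compare |β₁|:
- Model A: β₁ = 14.3804 → predicted house price rises 14.3804 thousand dollars per additional hundred sq ft of floor area
- Model B: β₁ = 3.9030 → predicted house price rises 3.9030 thousand dollars per additional hundred sq ft of floor area
- |14.3804| > |3.9030| → Model A shows the stronger marginal effect

Notes:
- R² measures how tightly points cluster around the line; β₁ measures how steep the line is — they answer different questions.
- A steeper slope doesn't make a better model if the scatter around the line is large.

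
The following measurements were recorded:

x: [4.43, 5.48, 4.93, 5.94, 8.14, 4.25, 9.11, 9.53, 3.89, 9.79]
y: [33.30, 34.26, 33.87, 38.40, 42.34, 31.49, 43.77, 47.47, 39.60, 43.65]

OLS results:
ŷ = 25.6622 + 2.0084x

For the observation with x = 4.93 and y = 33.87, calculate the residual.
Residual = -1.6936

The residual is the difference between the actual value and the predicted value:

Residual = y - ŷ

Step 1: Calculate predicted value
ŷ = 25.6622 + 2.0084 × 4.93
ŷ = 35.5636

Step 2: Calculate residual
Residual = 33.87 - 35.5636
Residual = -1.6936

Interpretation: the model overestimates the actual value by 1.6936 at this point (negative residual → observation lies below the fitted line).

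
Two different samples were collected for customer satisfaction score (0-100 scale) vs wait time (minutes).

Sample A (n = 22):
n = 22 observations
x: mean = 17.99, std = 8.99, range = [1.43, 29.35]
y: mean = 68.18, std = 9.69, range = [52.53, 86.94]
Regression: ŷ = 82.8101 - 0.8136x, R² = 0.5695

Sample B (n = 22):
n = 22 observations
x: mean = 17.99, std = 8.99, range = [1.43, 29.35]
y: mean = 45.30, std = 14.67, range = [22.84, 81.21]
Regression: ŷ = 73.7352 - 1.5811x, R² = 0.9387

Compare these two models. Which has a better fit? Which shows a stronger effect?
Model B has the better fit (R² = 0.9387 vs 0.5695). Model B shows the stronger effect (|β₁| = 1.5811 vs 0.8136).

Model Comparison:

Which explains more variance? (R²)
- Model A: R² = 0.5695 → 56.95% of variance in satisfaction score explained
- Model B: R² = 0.9387 → 93.87% of variance in satisfaction score explained
- 0.9387 > 0.5695 → Model B has the better fit

Which has the larger per-minute effect? (|β₁|)
- Model A: β₁ = -0.8136 → predicted satisfaction score falls 0.8136 points per additional minute of wait time
- Model B: β₁ = -1.5811 → predicted satisfaction score falls 1.5811 points per additional minute of wait time
- |-0.8136| < |-1.5811| → Model B shows the stronger marginal effect

Note: R² measures how tightly points cluster around the line; β₁ measures how steep the line is — they answer different questions.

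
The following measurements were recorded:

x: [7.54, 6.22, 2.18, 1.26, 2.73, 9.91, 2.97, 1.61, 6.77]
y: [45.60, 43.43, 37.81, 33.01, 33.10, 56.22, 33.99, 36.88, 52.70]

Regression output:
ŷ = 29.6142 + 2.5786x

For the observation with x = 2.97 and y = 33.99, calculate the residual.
Residual = -3.2826

The residual is the difference between the actual value and the predicted value:

Residual = y - ŷ

Step 1: Calculate predicted value
ŷ = 29.6142 + 2.5786 × 2.97
ŷ = 37.2726

Step 2: Calculate residual
Residual = 33.99 - 37.2726
Residual = -3.2826

Interpretation: the model overestimates the actual value by 3.2826 at this point (negative residual → observation lies below the fitted line).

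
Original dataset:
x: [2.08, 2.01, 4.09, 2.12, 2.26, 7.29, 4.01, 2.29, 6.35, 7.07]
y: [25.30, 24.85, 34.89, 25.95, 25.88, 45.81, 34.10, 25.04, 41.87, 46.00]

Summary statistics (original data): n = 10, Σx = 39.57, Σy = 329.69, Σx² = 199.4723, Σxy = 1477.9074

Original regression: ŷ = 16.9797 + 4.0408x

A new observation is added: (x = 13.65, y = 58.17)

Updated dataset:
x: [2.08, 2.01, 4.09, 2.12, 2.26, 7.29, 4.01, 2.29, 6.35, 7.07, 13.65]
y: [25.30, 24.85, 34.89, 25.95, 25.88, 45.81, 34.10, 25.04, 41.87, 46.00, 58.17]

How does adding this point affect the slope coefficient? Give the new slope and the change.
Adding the point moves β₁ from 4.0408 to 3.0816, i.e. it decreases by 0.9592 (-23.7%).

The new point has HIGH LEVERAGE: x = 13.65 is far from the original mean x̄ = 39.57/10 ≈ 3.96 (original range [2.01, 7.29]).

Step 1: Update the sums with the new point (n goes from 10 to 11)
Σx  = 39.57 + 13.65 = 53.22
Σy  = 329.69 + 58.17 = 387.86
Σx² = 199.4723 + 13.65² = 199.4723 + 186.3225 = 385.7948
Σxy = 1477.9074 + 13.65×58.17 = 1477.9074 + 794.0205 = 2271.9279

Step 2: Recompute the slope with b₁ = (nΣxy − ΣxΣy) / (nΣx² − (Σx)²)
Numerator   = 11×2271.9279 − 53.22×387.86 = 24991.2069 − 20641.9092 = 4349.2977
Denominator = 11×385.7948 − 53.22² = 4243.7428 − 2832.3684 = 1411.3744
b₁(new) = 4349.2977 / 1411.3744 = 3.0816

(Same formula on the original sums: (10×1477.9074 − 39.57×329.69) / (10×199.4723 − 39.57²) = 1733.2407 / 428.9381 = 4.0408, matching the given fit.)

Step 3: Change in slope
Δβ₁ = 3.0816 − 4.0408 = -0.9592
Relative change = -0.9592 / 4.0408 × 100% = -23.7%
→ the slope decreases when the point is added.

Because the point sits below the extension of the original line at a high-leverage x, it tilts the fit down.
In practice: refit with and without it and report both if conclusions differ.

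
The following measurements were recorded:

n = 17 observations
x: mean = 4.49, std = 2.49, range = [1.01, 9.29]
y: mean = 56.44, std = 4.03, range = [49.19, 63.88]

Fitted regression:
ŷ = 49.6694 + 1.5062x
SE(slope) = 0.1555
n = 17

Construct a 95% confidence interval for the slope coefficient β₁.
The 95% CI for β₁ is (1.1748, 1.8376)

Confidence interval for the slope:

The 95% CI for β₁ is: β̂₁ ± t*(α/2, n-2) × SE(β̂₁)

Step 1: Find critical t-value
- Confidence level = 0.95
- Degrees of freedom = n - 2 = 17 - 2 = 15
- t*(α/2, 15) = 2.1314

Step 2: Calculate margin of error
Margin = 2.1314 × 0.1555 = 0.3314

Step 3: Construct interval
CI = 1.5062 ± 0.3314
CI = (1.1748, 1.8376)

Interpretation: each one-unit increase in x is associated with a change in mean y of between 1.1748 and 1.8376, with 95% confidence.
The interval does not include 0, suggesting a significant linear relationship.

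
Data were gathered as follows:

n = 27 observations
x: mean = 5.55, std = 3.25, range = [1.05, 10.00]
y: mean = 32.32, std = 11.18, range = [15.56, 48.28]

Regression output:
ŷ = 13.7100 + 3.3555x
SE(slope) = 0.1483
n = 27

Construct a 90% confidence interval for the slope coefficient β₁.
The 90% CI for β₁ is (3.1022, 3.6088)

Confidence interval for the slope:

The 90% CI for β₁ is: β̂₁ ± t*(α/2, n-2) × SE(β̂₁)

Step 1: Find critical t-value
- Confidence level = 0.9
- Degrees of freedom = n - 2 = 27 - 2 = 25
- t*(α/2, 25) = 1.7081

Step 2: Calculate margin of error
Margin = 1.7081 × 0.1483 = 0.2533

Step 3: Construct interval
CI = 3.3555 ± 0.2533
CI = (3.1022, 3.6088)

Interpretation: each one-unit increase in x is associated with a change in mean y of between 3.1022 and 3.6088, with 90% confidence.
The interval does not include 0, suggesting a significant linear relationship.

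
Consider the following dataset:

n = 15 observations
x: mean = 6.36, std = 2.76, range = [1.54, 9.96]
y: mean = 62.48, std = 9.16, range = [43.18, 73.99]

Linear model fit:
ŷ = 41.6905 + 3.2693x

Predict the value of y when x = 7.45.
ŷ = 66.0468

Plug x = 7.45 into the fitted line:

ŷ = 41.6905 + 3.2693 × 7.45
ŷ = 41.6905 + 24.3563
ŷ = 66.0468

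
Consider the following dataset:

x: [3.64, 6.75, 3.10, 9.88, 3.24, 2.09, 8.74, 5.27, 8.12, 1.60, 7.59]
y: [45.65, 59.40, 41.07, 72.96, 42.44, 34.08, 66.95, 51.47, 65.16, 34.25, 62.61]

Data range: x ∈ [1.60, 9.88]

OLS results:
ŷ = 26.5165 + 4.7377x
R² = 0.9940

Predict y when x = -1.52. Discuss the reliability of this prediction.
The equation gives ŷ = 19.3152; however x = -1.52 is 3.12 units below the observed range, so this extrapolated value should not be trusted.

Prediction calculation:
ŷ = 26.5165 + 4.7377 × (-1.52)
ŷ = 19.3152

Reliability:
- Data range: x ∈ [1.60, 9.88]
- Prediction point: x = -1.52 is 3.12 units below the observed range → this is EXTRAPOLATION, not interpolation

Why that matters here:
- The linear relationship may not hold outside the observed range
- R² describes fit only over the sampled x values; it says nothing about behaviour beyond them
- Real relationships often flatten, saturate, or turn nonlinear at extremes

The R² = 0.9940 only validates the fit within [1.60, 9.88]; treat ŷ = 19.3152 with caution.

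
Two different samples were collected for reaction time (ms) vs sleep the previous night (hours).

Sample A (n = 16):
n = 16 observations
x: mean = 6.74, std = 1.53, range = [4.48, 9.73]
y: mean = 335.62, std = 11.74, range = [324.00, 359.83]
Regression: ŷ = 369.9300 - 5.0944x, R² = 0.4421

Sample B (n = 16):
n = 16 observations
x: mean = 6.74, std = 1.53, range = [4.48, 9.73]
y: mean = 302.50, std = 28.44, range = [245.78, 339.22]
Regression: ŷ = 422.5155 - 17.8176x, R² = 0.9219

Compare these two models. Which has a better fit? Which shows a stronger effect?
Model B has the better fit (R² = 0.9219 vs 0.4421). Model B shows the stronger effect (|β₁| = 17.8176 vs 5.0944).

Model Comparison:

Fit — compare R²:
- Model A: R² = 0.4421 → 44.21% of variance in reaction time explained
- Model B: R² = 0.9219 → 92.19% of variance in reaction time explained
- 0.9219 > 0.4421 → Model B has the better fit

Which has the larger per-hour effect? (|β₁|)
- Model A: β₁ = -5.0944 → predicted reaction time falls 5.0944 ms per additional hour of sleep
- Model B: β₁ = -17.8176 → predicted reaction time falls 17.8176 ms per additional hour of sleep
- |-5.0944| < |-17.8176| → Model B shows the stronger marginal effect

Note: R² measures how tightly points cluster around the line; β₁ measures how steep the line is — they answer different questions.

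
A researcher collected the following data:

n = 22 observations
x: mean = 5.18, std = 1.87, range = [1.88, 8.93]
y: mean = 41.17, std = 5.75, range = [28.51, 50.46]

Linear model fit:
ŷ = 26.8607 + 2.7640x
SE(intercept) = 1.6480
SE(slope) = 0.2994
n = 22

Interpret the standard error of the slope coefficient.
The slope 2.7640 is pinned down to within about ±0.2994 (one SE) by these data — relative uncertainty 10.8%, i.e. precise.

SE(β̂₁) = s / √Sxx, where s is the residual standard deviation and Sxx = Σ(x − x̄)². It is the yardstick for how far β̂₁ = 2.7640 could plausibly be from the true slope.

Relative precision:
- SE / |β̂₁| = 0.2994 / 2.7640 = 10.8%
- Rule of thumb (under 20%: precise; 20% to under 50%: moderately precise; 50% or more: imprecise) → precise

Link to the t-test: t = β̂₁ / SE(β̂₁) = 2.7640 / 0.2994 = 9.2318, the statistic for H₀: β₁ = 0.

What drives SE(β̂₁): larger n (here n = 22) → smaller SE; wider spread of x values → smaller SE; more residual scatter → larger SE.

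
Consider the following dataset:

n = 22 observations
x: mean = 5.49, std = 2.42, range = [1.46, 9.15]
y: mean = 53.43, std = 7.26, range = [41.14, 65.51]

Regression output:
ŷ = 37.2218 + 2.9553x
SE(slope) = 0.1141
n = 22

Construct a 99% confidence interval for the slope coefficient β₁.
The 99% CI for β₁ is (2.6307, 3.2799)

Confidence interval for the slope:

The 99% CI for β₁ is: β̂₁ ± t*(α/2, n-2) × SE(β̂₁)

Step 1: Find critical t-value
- Confidence level = 0.99
- Degrees of freedom = n - 2 = 22 - 2 = 20
- t*(α/2, 20) = 2.8453

Step 2: Calculate margin of error
Margin = 2.8453 × 0.1141 = 0.3246

Step 3: Construct interval
CI = 2.9553 ± 0.3246
CI = (2.6307, 3.2799)

Interpretation: intervals built this way capture the true β₁ in 99% of repeated samples; here the plausible range for the per-unit effect of x on y is 2.6307 to 3.2799.
The interval does not include 0, suggesting a significant linear relationship.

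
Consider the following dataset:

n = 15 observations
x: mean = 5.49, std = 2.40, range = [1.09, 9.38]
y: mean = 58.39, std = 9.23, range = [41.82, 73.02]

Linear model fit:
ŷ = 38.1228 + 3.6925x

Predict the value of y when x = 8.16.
ŷ = 68.2536

x = 8.16 lies inside the observed range [1.09, 9.38], so the fitted equation applies directly:

ŷ = 38.1228 + 3.6925 × 8.16
ŷ = 38.1228 + 30.1308
ŷ = 68.2536

This is a point prediction; actual observations scatter around it by roughly the residual standard deviation.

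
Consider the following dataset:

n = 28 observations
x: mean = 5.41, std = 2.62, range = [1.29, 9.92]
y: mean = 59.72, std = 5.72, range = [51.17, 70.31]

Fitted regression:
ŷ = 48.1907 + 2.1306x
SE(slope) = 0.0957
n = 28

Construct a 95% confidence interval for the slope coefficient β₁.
The 95% CI for β₁ is (1.9339, 2.3273)

Confidence interval for the slope:

The 95% CI for β₁ is: β̂₁ ± t*(α/2, n-2) × SE(β̂₁)

Step 1: Find critical t-value
- Confidence level = 0.95
- Degrees of freedom = n - 2 = 28 - 2 = 26
- t*(α/2, 26) = 2.0555

Step 2: Calculate margin of error
Margin = 2.0555 × 0.0957 = 0.1967

Step 3: Construct interval
CI = 2.1306 ± 0.1967
CI = (1.9339, 2.3273)

Interpretation: We are 95% confident that the true slope β₁ lies between 1.9339 and 2.3273.
Both endpoints are positive, so the data support a genuinely positive slope at this confidence level.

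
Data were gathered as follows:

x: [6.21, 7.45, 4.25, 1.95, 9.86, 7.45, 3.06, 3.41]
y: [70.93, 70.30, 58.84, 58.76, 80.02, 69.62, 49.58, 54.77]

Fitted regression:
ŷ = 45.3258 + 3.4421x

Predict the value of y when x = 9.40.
ŷ = 77.6815

x = 9.40 lies inside the observed range [1.95, 9.86], so the fitted equation applies directly:

ŷ = 45.3258 + 3.4421 × 9.40
ŷ = 45.3258 + 32.3557
ŷ = 77.6815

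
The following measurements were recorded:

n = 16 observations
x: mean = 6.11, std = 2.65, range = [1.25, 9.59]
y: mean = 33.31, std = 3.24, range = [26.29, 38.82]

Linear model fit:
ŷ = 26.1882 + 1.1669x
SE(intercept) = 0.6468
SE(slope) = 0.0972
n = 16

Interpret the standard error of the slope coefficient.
SE(slope) = 0.0972 measures the uncertainty in the estimated slope. The coefficient is estimated precisely (SE/|β̂₁| = 8.3%).

SE(β̂₁) = s / √Sxx, where s is the residual standard deviation and Sxx = Σ(x − x̄)². It is the yardstick for how far β̂₁ = 1.1669 could plausibly be from the true slope.

Relative precision:
- SE / |β̂₁| = 0.0972 / 1.1669 = 8.3%
- Rule of thumb (under 20%: precise; 20% to under 50%: moderately precise; 50% or more: imprecise) → precise

Link to the t-test: t = β̂₁ / SE(β̂₁) = 1.1669 / 0.0972 = 12.0051, the statistic for H₀: β₁ = 0.

What drives SE(β̂₁): wider spread of x values → smaller SE.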